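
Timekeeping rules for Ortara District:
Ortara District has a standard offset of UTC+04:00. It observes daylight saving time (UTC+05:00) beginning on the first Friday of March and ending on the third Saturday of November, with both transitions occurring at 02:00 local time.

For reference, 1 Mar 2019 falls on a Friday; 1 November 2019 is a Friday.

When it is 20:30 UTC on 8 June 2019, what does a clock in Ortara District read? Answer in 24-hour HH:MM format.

1 March 2019 is a Friday, so the first Friday is March 1.
1 November 2019 is a Friday, so the first Saturday is November 2 and the third is November 16.
At the standard offset (UTC+04:00), 20:30 UTC + 4h = 00:30 Ortara District standard time (rolling into the next day, 9 June 2019).
Daylight saving runs 1 March – 16 November; the standard-time date in Ortara District, 9 June 2019, is inside that window, so Ortara District is at UTC+05:00.
20:30 UTC + 5h = 01:30 local (rolling into the next day, 9 June 2019).

01:30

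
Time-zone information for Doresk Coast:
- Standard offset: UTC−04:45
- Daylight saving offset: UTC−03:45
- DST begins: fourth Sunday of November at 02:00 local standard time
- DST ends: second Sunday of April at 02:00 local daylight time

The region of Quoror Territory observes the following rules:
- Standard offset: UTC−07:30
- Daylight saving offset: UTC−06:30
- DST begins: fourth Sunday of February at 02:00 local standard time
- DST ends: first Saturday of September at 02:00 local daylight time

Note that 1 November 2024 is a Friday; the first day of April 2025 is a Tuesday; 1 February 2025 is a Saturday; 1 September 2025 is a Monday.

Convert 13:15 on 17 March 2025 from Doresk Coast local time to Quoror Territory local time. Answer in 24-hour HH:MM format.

10:30

1 November 2024 is a Friday, so the first Sunday is November 3 and the fourth is November 24.
1 April 2025 is a Tuesday, so the first Sunday is April 6 and the second is April 13.
17 March 2025 falls between 24 November 2024 and 13 April 2025, so daylight saving is in effect and Doresk Coast is at UTC−03:45.
13:15 Doresk Coast + 3h45m = 17:00 UTC.
1 February 2025 is a Saturday, so the first Sunday is February 2 and the fourth is February 23.
1 September 2025 is a Monday, so the first Saturday is September 6.
At the standard offset (UTC−07:30), 17:00 UTC − 7h30m = 09:30 Quoror Territory standard time.
The standard-time date in Quoror Territory, 17 March 2025, falls between 23 February and 6 September, so daylight saving is in effect and Quoror Territory is at UTC−06:30.
17:00 UTC − 6h30m = 10:30 Quoror Territory.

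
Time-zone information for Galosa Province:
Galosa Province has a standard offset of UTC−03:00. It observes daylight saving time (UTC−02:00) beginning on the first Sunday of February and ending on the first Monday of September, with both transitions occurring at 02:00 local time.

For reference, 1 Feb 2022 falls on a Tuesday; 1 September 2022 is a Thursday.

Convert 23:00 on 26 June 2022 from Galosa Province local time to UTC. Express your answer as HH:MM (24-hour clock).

1 February 2022 is a Tuesday, so the first Sunday is February 6.
1 September 2022 is a Thursday, so the first Monday is September 5.
26 June 2022 falls between 6 February and 5 September, so daylight saving is in effect and Galosa Province is at UTC−02:00.
23:00 local + 2h = 01:00 UTC (rolling into the next day, 27 June 2022).

01:00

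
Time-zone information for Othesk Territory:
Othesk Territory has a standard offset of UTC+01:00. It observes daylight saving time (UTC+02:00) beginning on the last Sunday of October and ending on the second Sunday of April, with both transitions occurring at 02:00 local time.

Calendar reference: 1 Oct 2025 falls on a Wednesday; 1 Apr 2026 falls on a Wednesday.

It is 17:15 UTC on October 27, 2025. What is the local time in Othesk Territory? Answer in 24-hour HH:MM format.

19:15

1 October 2025 is a Wednesday, so Sundays fall on 5, 12, 19, 26; the last is October 26.
1 April 2026 is a Wednesday, so the first Sunday is April 5 and the second is April 12.
At the standard offset (UTC+01:00), 17:15 UTC + 1h = 18:15 Othesk Territory standard time.
Daylight saving runs 26 October 2025 – 12 April 2026; the standard-time date in Othesk Territory, October 27, 2025, is inside that window, so Othesk Territory is at UTC+02:00.
17:15 UTC + 2h = 19:15 local.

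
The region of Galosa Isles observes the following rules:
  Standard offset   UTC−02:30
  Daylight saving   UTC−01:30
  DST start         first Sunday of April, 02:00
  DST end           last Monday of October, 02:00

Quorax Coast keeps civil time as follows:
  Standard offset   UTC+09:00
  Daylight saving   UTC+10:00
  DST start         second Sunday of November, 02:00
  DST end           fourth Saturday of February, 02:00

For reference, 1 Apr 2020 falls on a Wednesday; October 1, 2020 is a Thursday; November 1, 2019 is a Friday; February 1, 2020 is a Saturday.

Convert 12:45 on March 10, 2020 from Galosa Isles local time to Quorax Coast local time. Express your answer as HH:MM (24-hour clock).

00:15

1 April 2020 is a Wednesday, so the first Sunday is April 5.
1 October 2020 is a Thursday, so Mondays fall on 5, 12, 19, 26; the last is October 26.
March 10, 2020 does not fall between 5 April and 26 October, so daylight saving is not in effect and Galosa Isles is at UTC−02:30.
12:45 Galosa Isles + 2h30m = 15:15 UTC.
1 November 2019 is a Friday, so the first Sunday is November 3 and the second is November 10.
1 February 2020 is a Saturday, so the first Saturday is February 1 and the fourth is February 22.
At the standard offset (UTC+09:00), 15:15 UTC + 9h = 00:15 Quorax Coast standard time (rolling into the next day, 11 March 2020).
Daylight saving runs 10 November 2019 – 22 February 2020; the standard-time date in Quorax Coast, March 11, 2020, is outside that window, so Quorax Coast is on standard time at UTC+09:00.
15:15 UTC + 9h = 00:15 Quorax Coast (rolling into the next day, 11 March 2020).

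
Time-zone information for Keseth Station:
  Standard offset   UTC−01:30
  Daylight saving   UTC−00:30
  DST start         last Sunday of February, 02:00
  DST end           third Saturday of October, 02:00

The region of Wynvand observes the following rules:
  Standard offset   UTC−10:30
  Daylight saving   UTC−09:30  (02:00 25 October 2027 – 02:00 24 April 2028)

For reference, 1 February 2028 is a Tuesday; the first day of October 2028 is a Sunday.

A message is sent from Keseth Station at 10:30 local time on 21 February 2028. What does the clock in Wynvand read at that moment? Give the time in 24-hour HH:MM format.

02:30

1 February 2028 is a Tuesday, so Sundays fall on 6, 13, 20, 27; the last is February 27.
1 October 2028 is a Sunday, so the first Saturday is October 7 and the third is October 21.
21 February 2028 does not fall between 27 February and 21 October, so daylight saving is not in effect and Keseth Station is at UTC−01:30.
10:30 Keseth Station + 1h30m = 12:00 UTC.
At the standard offset (UTC−10:30), 12:00 UTC − 10h30m = 01:30 Wynvand standard time.
Daylight saving runs 25 October 2027 – 24 April 2028; the standard-time date in Wynvand, 21 February 2028, is inside that window, so Wynvand is at UTC−09:30.
12:00 UTC − 9h30m = 02:30 Wynvand.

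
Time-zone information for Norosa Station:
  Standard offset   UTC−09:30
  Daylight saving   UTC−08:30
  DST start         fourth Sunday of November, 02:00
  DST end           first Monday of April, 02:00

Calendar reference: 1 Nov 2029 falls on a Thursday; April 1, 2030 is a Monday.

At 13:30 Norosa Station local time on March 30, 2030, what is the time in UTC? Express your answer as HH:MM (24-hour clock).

1 November 2029 is a Thursday, so the first Sunday is November 4 and the fourth is November 25.
1 April 2030 is a Monday, so the first Monday is April 1.
Daylight saving runs 25 November 2029 – 1 April 2030; March 30, 2030 is inside that window, so Norosa Station is at UTC−08:30.
13:30 local + 8h30m = 22:00 UTC.

22:00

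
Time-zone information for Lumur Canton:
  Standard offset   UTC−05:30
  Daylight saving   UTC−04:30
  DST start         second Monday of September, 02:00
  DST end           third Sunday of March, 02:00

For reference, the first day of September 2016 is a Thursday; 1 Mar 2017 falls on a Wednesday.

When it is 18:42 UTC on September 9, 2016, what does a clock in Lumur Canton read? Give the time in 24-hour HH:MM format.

1 September 2016 is a Thursday, so the first Monday is September 5 and the second is September 12.
1 March 2017 is a Wednesday, so the first Sunday is March 5 and the third is March 19.
At the standard offset (UTC−05:30), 18:42 UTC − 5h30m = 13:12 Lumur Canton standard time.
Daylight saving runs 12 September 2016 – 19 March 2017; the standard-time date in Lumur Canton, September 9, 2016, is outside that window, so Lumur Canton is on standard time at UTC−05:30.
18:42 UTC − 5h30m = 13:12 local.

13:12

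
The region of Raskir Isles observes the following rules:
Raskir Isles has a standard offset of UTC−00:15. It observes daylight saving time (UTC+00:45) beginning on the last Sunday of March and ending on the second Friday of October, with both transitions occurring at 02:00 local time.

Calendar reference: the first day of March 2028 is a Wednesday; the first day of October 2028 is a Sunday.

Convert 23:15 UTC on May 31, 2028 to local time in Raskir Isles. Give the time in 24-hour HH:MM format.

1 March 2028 is a Wednesday, so Sundays fall on 5, 12, 19, 26; the last is March 26.
1 October 2028 is a Sunday, so the first Friday is October 6 and the second is October 13.
At the standard offset (UTC−00:15), 23:15 UTC − 0h15m = 23:00 Raskir Isles standard time.
The standard-time date in Raskir Isles, May 31, 2028, lies within the daylight-saving period (26 March – 13 October), so Raskir Isles is on daylight time, UTC+00:45.
23:15 UTC + 0h45m = 00:00 local (rolling into the next day, 1 June 2028).

00:00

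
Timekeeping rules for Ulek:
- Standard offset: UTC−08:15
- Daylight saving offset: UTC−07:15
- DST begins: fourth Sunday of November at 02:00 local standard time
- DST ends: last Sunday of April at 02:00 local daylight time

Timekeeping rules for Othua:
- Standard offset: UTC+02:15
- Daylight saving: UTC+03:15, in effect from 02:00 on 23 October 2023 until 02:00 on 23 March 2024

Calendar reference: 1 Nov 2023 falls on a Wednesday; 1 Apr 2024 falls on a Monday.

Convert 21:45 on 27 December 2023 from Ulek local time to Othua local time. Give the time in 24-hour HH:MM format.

08:15

1 November 2023 is a Wednesday, so the first Sunday is November 5 and the fourth is November 26.
1 April 2024 is a Monday, so Sundays fall on 7, 14, 21, 28; the last is April 28.
27 December 2023 lies within the daylight-saving period (26 November 2023 – 28 April 2024), so Ulek is on daylight time, UTC−07:15.
21:45 Ulek + 7h15m = 05:00 UTC (rolling into the next day, 28 December 2023).
At the standard offset (UTC+02:15), 05:00 UTC + 2h15m = 07:15 Othua standard time.
The standard-time date in Othua, 28 December 2023, falls between 23 October 2023 and 23 March 2024, so daylight saving is in effect and Othua is at UTC+03:15.
05:00 UTC + 3h15m = 08:15 Othua.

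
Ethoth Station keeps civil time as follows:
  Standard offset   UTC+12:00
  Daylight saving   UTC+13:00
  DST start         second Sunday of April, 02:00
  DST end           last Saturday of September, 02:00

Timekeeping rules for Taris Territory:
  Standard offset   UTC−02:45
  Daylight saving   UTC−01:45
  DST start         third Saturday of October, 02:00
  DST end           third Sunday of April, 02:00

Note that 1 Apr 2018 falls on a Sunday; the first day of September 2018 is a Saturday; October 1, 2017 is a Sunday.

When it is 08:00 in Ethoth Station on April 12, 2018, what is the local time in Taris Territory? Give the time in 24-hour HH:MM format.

1 April 2018 is a Sunday, so the first Sunday is April 1 and the second is April 8.
1 September 2018 is a Saturday, so Saturdays fall on 1, 8, 15, 22, 29; the last is September 29.
Daylight saving runs 8 April – 29 September; April 12, 2018 is inside that window, so Ethoth Station is at UTC+13:00.
08:00 Ethoth Station − 13h = 19:00 UTC (rolling into the previous day, 11 April 2018).
1 October 2017 is a Sunday, so the first Saturday is October 7 and the third is October 21.
1 April 2018 is a Sunday, so the first Sunday is April 1 and the third is April 15.
At the standard offset (UTC−02:45), 19:00 UTC − 2h45m = 16:15 Taris Territory standard time.
The standard-time date in Taris Territory, April 11, 2018, lies within the daylight-saving period (21 October 2017 – 15 April 2018), so Taris Territory is on daylight time, UTC−01:45.
19:00 UTC − 1h45m = 17:15 Taris Territory.

17:15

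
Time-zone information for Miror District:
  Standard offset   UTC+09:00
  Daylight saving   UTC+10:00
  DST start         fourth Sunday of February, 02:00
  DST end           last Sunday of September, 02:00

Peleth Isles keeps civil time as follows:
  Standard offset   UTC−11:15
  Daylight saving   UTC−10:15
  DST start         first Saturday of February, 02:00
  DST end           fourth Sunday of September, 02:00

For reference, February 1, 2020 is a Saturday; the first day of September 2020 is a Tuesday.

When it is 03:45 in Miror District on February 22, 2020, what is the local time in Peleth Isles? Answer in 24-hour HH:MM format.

08:30

1 February 2020 is a Saturday, so the first Sunday is February 2 and the fourth is February 23.
1 September 2020 is a Tuesday, so Sundays fall on 6, 13, 20, 27; the last is September 27.
February 22, 2020 is outside the daylight-saving period (23 February – 27 September), so Miror District is on standard time, UTC+09:00.
03:45 Miror District − 9h = 18:45 UTC (rolling into the previous day, 21 February 2020).
1 February 2020 is a Saturday, so the first Saturday is February 1.
1 September 2020 is a Tuesday, so the first Sunday is September 6 and the fourth is September 27.
At the standard offset (UTC−11:15), 18:45 UTC − 11h15m = 07:30 Peleth Isles standard time.
Daylight saving runs 1 February – 27 September; the standard-time date in Peleth Isles, February 21, 2020, is inside that window, so Peleth Isles is at UTC−10:15.
18:45 UTC − 10h15m = 08:30 Peleth Isles.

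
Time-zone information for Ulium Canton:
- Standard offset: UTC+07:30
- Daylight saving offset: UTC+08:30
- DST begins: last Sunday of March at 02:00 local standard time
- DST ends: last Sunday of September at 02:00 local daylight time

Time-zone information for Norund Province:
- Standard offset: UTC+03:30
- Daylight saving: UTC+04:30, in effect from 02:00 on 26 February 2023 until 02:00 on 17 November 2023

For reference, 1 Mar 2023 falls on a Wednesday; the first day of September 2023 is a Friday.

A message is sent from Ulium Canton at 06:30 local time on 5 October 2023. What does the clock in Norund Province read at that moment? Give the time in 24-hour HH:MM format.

1 March 2023 is a Wednesday, so Sundays fall on 5, 12, 19, 26; the last is March 26.
1 September 2023 is a Friday, so Sundays fall on 3, 10, 17, 24; the last is September 24.
5 October 2023 does not fall between 26 March and 24 September, so daylight saving is not in effect and Ulium Canton is at UTC+07:30.
06:30 Ulium Canton − 7h30m = 23:00 UTC (rolling into the previous day, 4 October 2023).
At the standard offset (UTC+03:30), 23:00 UTC + 3h30m = 02:30 Norund Province standard time (rolling into the next day, 5 October 2023).
The standard-time date in Norund Province, 5 October 2023, falls between 26 February and 17 November, so daylight saving is in effect and Norund Province is at UTC+04:30.
23:00 UTC + 4h30m = 03:30 Norund Province (rolling into the next day, 5 October 2023).

03:30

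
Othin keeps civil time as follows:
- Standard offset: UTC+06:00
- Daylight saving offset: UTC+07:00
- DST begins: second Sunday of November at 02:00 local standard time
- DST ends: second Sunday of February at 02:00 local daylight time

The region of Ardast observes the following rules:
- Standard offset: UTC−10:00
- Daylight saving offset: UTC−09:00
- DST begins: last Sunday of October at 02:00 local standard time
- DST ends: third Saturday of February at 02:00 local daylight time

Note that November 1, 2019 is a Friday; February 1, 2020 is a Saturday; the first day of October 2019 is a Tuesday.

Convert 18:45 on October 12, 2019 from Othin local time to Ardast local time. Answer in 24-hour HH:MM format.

1 November 2019 is a Friday, so the first Sunday is November 3 and the second is November 10.
1 February 2020 is a Saturday, so the first Sunday is February 2 and the second is February 9.
October 12, 2019 does not fall between 10 November 2019 and 9 February 2020, so daylight saving is not in effect and Othin is at UTC+06:00.
18:45 Othin − 6h = 12:45 UTC.
1 October 2019 is a Tuesday, so Sundays fall on 6, 13, 20, 27; the last is October 27.
1 February 2020 is a Saturday, so the first Saturday is February 1 and the third is February 15.
At the standard offset (UTC−10:00), 12:45 UTC − 10h = 02:45 Ardast standard time.
The standard-time date in Ardast, October 12, 2019, does not fall between 27 October 2019 and 15 February 2020, so daylight saving is not in effect and Ardast is at UTC−10:00.
12:45 UTC − 10h = 02:45 Ardast.

02:45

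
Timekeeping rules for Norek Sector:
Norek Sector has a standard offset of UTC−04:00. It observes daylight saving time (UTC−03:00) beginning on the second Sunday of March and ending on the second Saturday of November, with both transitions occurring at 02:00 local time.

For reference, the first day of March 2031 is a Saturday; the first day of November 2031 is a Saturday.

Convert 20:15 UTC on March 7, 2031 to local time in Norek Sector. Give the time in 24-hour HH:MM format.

1 March 2031 is a Saturday, so the first Sunday is March 2 and the second is March 9.
1 November 2031 is a Saturday, so the first Saturday is November 1 and the second is November 8.
At the standard offset (UTC−04:00), 20:15 UTC − 4h = 16:15 Norek Sector standard time.
The standard-time date in Norek Sector, March 7, 2031, is outside the daylight-saving period (9 March – 8 November), so Norek Sector is on standard time, UTC−04:00.
20:15 UTC − 4h = 16:15 local.

16:15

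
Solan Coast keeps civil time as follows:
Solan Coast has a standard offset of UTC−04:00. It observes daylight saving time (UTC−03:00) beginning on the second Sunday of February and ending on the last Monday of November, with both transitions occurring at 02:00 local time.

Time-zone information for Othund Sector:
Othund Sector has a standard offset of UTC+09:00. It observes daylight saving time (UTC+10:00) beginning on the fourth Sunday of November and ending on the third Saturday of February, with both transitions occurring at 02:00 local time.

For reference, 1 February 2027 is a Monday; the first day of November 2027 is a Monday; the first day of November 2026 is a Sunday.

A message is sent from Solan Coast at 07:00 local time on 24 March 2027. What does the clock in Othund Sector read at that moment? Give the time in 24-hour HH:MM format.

1 February 2027 is a Monday, so the first Sunday is February 7 and the second is February 14.
1 November 2027 is a Monday, so Mondays fall on 1, 8, 15, 22, 29; the last is November 29.
Daylight saving runs 14 February – 29 November; 24 March 2027 is inside that window, so Solan Coast is at UTC−03:00.
07:00 Solan Coast + 3h = 10:00 UTC.
1 November 2026 is a Sunday, so the first Sunday is November 1 and the fourth is November 22.
1 February 2027 is a Monday, so the first Saturday is February 6 and the third is February 20.
At the standard offset (UTC+09:00), 10:00 UTC + 9h = 19:00 Othund Sector standard time.
The standard-time date in Othund Sector, 24 March 2027, is outside the daylight-saving period (22 November 2026 – 20 February 2027), so Othund Sector is on standard time, UTC+09:00.
10:00 UTC + 9h = 19:00 Othund Sector.

19:00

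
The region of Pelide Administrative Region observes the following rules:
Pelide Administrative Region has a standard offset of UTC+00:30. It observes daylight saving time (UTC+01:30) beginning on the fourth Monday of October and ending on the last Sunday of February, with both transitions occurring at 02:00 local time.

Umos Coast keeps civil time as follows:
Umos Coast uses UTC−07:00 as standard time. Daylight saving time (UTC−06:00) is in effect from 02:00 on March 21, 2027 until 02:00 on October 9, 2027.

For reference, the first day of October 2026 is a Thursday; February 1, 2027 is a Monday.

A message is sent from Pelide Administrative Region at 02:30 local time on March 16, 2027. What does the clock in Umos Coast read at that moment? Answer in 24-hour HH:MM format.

1 October 2026 is a Thursday, so the first Monday is October 5 and the fourth is October 26.
1 February 2027 is a Monday, so Sundays fall on 7, 14, 21, 28; the last is February 28.
March 16, 2027 is outside the daylight-saving period (26 October 2026 – 28 February 2027), so Pelide Administrative Region is on standard time, UTC+00:30.
02:30 Pelide Administrative Region − 0h30m = 02:00 UTC.
At the standard offset (UTC−07:00), 02:00 UTC − 7h = 19:00 Umos Coast standard time (rolling into the previous day, 15 March 2027).
Daylight saving runs 21 March – 9 October; the standard-time date in Umos Coast, March 15, 2027, is outside that window, so Umos Coast is on standard time at UTC−07:00.
02:00 UTC − 7h = 19:00 Umos Coast (rolling into the previous day, 15 March 2027).

19:00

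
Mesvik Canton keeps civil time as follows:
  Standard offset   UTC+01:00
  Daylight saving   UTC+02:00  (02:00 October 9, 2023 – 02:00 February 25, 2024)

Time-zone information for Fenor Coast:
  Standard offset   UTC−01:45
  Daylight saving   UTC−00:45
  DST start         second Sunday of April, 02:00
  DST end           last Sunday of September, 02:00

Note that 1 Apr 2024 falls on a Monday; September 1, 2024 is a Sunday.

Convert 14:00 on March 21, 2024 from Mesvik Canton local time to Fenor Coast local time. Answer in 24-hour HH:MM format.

11:15

Daylight saving runs 9 October 2023 – 25 February 2024; March 21, 2024 is outside that window, so Mesvik Canton is on standard time at UTC+01:00.
14:00 Mesvik Canton − 1h = 13:00 UTC.
1 April 2024 is a Monday, so the first Sunday is April 7 and the second is April 14.
1 September 2024 is a Sunday, so Sundays fall on 1, 8, 15, 22, 29; the last is September 29.
At the standard offset (UTC−01:45), 13:00 UTC − 1h45m = 11:15 Fenor Coast standard time.
The standard-time date in Fenor Coast, March 21, 2024, does not fall between 14 April and 29 September, so daylight saving is not in effect and Fenor Coast is at UTC−01:45.
13:00 UTC − 1h45m = 11:15 Fenor Coast.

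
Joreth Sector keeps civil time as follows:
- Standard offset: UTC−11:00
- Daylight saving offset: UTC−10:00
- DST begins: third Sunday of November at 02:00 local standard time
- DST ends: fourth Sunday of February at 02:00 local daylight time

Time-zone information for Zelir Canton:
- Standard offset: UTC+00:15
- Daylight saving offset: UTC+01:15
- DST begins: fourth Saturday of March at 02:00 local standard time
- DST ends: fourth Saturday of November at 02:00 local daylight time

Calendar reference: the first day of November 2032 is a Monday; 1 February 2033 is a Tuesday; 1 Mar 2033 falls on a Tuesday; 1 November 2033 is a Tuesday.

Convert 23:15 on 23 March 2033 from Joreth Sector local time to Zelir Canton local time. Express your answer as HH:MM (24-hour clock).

10:30

1 November 2032 is a Monday, so the first Sunday is November 7 and the third is November 21.
1 February 2033 is a Tuesday, so the first Sunday is February 6 and the fourth is February 27.
23 March 2033 does not fall between 21 November 2032 and 27 February 2033, so daylight saving is not in effect and Joreth Sector is at UTC−11:00.
23:15 Joreth Sector + 11h = 10:15 UTC (rolling into the next day, 24 March 2033).
1 March 2033 is a Tuesday, so the first Saturday is March 5 and the fourth is March 26.
1 November 2033 is a Tuesday, so the first Saturday is November 5 and the fourth is November 26.
At the standard offset (UTC+00:15), 10:15 UTC + 0h15m = 10:30 Zelir Canton standard time.
The standard-time date in Zelir Canton, 24 March 2033, is outside the daylight-saving period (26 March – 26 November), so Zelir Canton is on standard time, UTC+00:15.
10:15 UTC + 0h15m = 10:30 Zelir Canton.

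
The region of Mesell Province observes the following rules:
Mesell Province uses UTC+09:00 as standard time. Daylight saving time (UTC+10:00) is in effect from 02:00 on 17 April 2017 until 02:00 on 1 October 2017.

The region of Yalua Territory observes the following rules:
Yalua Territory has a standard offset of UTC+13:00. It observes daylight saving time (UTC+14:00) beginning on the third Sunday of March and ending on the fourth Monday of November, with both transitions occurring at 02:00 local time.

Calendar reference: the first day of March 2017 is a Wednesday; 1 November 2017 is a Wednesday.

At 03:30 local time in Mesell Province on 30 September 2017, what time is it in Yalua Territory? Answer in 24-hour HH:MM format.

07:30

30 September 2017 falls between 17 April and 1 October, so daylight saving is in effect and Mesell Province is at UTC+10:00.
03:30 Mesell Province − 10h = 17:30 UTC (rolling into the previous day, 29 September 2017).
1 March 2017 is a Wednesday, so the first Sunday is March 5 and the third is March 19.
1 November 2017 is a Wednesday, so the first Monday is November 6 and the fourth is November 27.
At the standard offset (UTC+13:00), 17:30 UTC + 13h = 06:30 Yalua Territory standard time (rolling into the next day, 30 September 2017).
The standard-time date in Yalua Territory, 30 September 2017, lies within the daylight-saving period (19 March – 27 November), so Yalua Territory is on daylight time, UTC+14:00.
17:30 UTC + 14h = 07:30 Yalua Territory (rolling into the next day, 30 September 2017).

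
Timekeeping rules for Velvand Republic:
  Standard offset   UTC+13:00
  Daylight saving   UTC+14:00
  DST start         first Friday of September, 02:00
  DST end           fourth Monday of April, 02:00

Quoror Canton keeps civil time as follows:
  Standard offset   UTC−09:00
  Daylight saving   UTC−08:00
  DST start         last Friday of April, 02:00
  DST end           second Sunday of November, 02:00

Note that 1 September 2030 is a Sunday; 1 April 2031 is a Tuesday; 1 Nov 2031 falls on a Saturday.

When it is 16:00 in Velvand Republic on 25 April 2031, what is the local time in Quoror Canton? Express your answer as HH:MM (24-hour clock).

1 September 2030 is a Sunday, so the first Friday is September 6.
1 April 2031 is a Tuesday, so the first Monday is April 7 and the fourth is April 28.
25 April 2031 falls between 6 September 2030 and 28 April 2031, so daylight saving is in effect and Velvand Republic is at UTC+14:00.
16:00 Velvand Republic − 14h = 02:00 UTC.
1 April 2031 is a Tuesday, so Fridays fall on 4, 11, 18, 25; the last is April 25.
1 November 2031 is a Saturday, so the first Sunday is November 2 and the second is November 9.
At the standard offset (UTC−09:00), 02:00 UTC − 9h = 17:00 Quoror Canton standard time (rolling into the previous day, 24 April 2031).
The standard-time date in Quoror Canton, 24 April 2031, does not fall between 25 April and 9 November, so daylight saving is not in effect and Quoror Canton is at UTC−09:00.
02:00 UTC − 9h = 17:00 Quoror Canton (rolling into the previous day, 24 April 2031).

17:00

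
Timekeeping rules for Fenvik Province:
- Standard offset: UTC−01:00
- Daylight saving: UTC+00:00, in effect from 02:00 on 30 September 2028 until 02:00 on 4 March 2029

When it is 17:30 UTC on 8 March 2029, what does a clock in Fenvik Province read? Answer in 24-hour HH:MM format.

16:30

At the standard offset (UTC−01:00), 17:30 UTC − 1h = 16:30 Fenvik Province standard time.
The standard-time date in Fenvik Province, 8 March 2029, does not fall between 30 September 2028 and 4 March 2029, so daylight saving is not in effect and Fenvik Province is at UTC−01:00.
17:30 UTC − 1h = 16:30 local.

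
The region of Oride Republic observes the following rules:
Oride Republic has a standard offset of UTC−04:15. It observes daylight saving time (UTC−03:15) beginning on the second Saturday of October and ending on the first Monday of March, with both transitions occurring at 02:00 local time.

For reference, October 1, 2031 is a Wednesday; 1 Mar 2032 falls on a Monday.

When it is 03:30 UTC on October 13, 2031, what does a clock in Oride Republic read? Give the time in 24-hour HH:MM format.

00:15

1 October 2031 is a Wednesday, so the first Saturday is October 4 and the second is October 11.
1 March 2032 is a Monday, so the first Monday is March 1.
At the standard offset (UTC−04:15), 03:30 UTC − 4h15m = 23:15 Oride Republic standard time (rolling into the previous day, 12 October 2031).
The standard-time date in Oride Republic, October 12, 2031, falls between 11 October 2031 and 1 March 2032, so daylight saving is in effect and Oride Republic is at UTC−03:15.
03:30 UTC − 3h15m = 00:15 local.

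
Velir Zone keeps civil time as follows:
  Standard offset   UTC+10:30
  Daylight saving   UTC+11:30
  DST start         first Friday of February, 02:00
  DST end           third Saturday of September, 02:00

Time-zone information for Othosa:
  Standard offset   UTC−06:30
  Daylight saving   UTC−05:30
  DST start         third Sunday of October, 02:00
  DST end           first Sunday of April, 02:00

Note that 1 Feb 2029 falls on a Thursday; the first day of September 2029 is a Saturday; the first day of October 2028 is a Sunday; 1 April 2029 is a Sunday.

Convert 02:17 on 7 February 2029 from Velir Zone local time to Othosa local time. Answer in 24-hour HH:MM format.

1 February 2029 is a Thursday, so the first Friday is February 2.
1 September 2029 is a Saturday, so the first Saturday is September 1 and the third is September 15.
Daylight saving runs 2 February – 15 September; 7 February 2029 is inside that window, so Velir Zone is at UTC+11:30.
02:17 Velir Zone − 11h30m = 14:47 UTC (rolling into the previous day, 6 February 2029).
1 October 2028 is a Sunday, so the first Sunday is October 1 and the third is October 15.
1 April 2029 is a Sunday, so the first Sunday is April 1.
At the standard offset (UTC−06:30), 14:47 UTC − 6h30m = 08:17 Othosa standard time.
The standard-time date in Othosa, 6 February 2029, lies within the daylight-saving period (15 October 2028 – 1 April 2029), so Othosa is on daylight time, UTC−05:30.
14:47 UTC − 5h30m = 09:17 Othosa.

09:17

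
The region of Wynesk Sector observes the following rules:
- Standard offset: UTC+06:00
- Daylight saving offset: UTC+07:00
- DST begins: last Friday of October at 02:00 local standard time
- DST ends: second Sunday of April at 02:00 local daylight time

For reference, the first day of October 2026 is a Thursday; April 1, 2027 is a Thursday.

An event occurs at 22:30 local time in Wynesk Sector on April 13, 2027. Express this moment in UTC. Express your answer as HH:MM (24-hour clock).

16:30

1 October 2026 is a Thursday, so Fridays fall on 2, 9, 16, 23, 30; the last is October 30.
1 April 2027 is a Thursday, so the first Sunday is April 4 and the second is April 11.
April 13, 2027 is outside the daylight-saving period (30 October 2026 – 11 April 2027), so Wynesk Sector is on standard time, UTC+06:00.
22:30 local − 6h = 16:30 UTC.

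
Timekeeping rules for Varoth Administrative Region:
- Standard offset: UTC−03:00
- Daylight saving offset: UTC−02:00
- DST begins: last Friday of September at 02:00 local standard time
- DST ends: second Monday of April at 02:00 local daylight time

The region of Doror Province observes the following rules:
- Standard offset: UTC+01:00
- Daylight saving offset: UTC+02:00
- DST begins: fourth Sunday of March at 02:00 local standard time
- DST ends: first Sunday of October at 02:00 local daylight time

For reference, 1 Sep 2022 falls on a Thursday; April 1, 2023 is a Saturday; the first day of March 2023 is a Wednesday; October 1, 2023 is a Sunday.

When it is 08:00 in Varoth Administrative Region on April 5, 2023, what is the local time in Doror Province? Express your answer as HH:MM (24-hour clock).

12:00

1 September 2022 is a Thursday, so Fridays fall on 2, 9, 16, 23, 30; the last is September 30.
1 April 2023 is a Saturday, so the first Monday is April 3 and the second is April 10.
April 5, 2023 lies within the daylight-saving period (30 September 2022 – 10 April 2023), so Varoth Administrative Region is on daylight time, UTC−02:00.
08:00 Varoth Administrative Region + 2h = 10:00 UTC.
1 March 2023 is a Wednesday, so the first Sunday is March 5 and the fourth is March 26.
1 October 2023 is a Sunday, so the first Sunday is October 1.
At the standard offset (UTC+01:00), 10:00 UTC + 1h = 11:00 Doror Province standard time.
The standard-time date in Doror Province, April 5, 2023, lies within the daylight-saving period (26 March – 1 October), so Doror Province is on daylight time, UTC+02:00.
10:00 UTC + 2h = 12:00 Doror Province.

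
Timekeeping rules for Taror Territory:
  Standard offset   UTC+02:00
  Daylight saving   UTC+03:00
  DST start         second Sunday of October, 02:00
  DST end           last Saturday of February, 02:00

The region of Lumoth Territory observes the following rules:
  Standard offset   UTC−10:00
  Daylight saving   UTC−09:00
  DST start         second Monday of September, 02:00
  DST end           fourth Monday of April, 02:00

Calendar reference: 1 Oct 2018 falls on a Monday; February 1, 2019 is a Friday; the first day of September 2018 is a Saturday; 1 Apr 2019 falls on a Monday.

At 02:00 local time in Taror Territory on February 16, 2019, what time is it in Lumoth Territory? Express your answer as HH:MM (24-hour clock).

14:00

1 October 2018 is a Monday, so the first Sunday is October 7 and the second is October 14.
1 February 2019 is a Friday, so Saturdays fall on 2, 9, 16, 23; the last is February 23.
February 16, 2019 lies within the daylight-saving period (14 October 2018 – 23 February 2019), so Taror Territory is on daylight time, UTC+03:00.
02:00 Taror Territory − 3h = 23:00 UTC (rolling into the previous day, 15 February 2019).
1 September 2018 is a Saturday, so the first Monday is September 3 and the second is September 10.
1 April 2019 is a Monday, so the first Monday is April 1 and the fourth is April 22.
At the standard offset (UTC−10:00), 23:00 UTC − 10h = 13:00 Lumoth Territory standard time.
The standard-time date in Lumoth Territory, February 15, 2019, falls between 10 September 2018 and 22 April 2019, so daylight saving is in effect and Lumoth Territory is at UTC−09:00.
23:00 UTC − 9h = 14:00 Lumoth Territory.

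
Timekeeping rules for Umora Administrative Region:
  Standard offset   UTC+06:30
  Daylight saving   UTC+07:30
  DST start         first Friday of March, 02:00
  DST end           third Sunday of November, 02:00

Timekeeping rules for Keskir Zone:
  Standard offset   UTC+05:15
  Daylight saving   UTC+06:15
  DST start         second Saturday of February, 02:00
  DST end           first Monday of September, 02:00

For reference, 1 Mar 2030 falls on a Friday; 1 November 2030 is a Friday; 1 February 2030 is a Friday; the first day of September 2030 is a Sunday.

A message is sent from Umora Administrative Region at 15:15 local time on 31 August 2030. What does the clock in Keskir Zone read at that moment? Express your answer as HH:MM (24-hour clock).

14:00

1 March 2030 is a Friday, so the first Friday is March 1.
1 November 2030 is a Friday, so the first Sunday is November 3 and the third is November 17.
31 August 2030 falls between 1 March and 17 November, so daylight saving is in effect and Umora Administrative Region is at UTC+07:30.
15:15 Umora Administrative Region − 7h30m = 07:45 UTC.
1 February 2030 is a Friday, so the first Saturday is February 2 and the second is February 9.
1 September 2030 is a Sunday, so the first Monday is September 2.
At the standard offset (UTC+05:15), 07:45 UTC + 5h15m = 13:00 Keskir Zone standard time.
The standard-time date in Keskir Zone, 31 August 2030, falls between 9 February and 2 September, so daylight saving is in effect and Keskir Zone is at UTC+06:15.
07:45 UTC + 6h15m = 14:00 Keskir Zone.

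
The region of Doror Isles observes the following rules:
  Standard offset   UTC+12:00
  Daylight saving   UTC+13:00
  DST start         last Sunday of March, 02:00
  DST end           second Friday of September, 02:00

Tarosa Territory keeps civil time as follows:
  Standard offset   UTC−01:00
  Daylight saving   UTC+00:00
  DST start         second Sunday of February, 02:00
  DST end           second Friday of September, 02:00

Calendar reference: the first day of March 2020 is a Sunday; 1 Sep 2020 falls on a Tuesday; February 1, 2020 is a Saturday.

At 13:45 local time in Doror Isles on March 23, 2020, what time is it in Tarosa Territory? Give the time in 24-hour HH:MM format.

01:45

1 March 2020 is a Sunday, so Sundays fall on 1, 8, 15, 22, 29; the last is March 29.
1 September 2020 is a Tuesday, so the first Friday is September 4 and the second is September 11.
Daylight saving runs 29 March – 11 September; March 23, 2020 is outside that window, so Doror Isles is on standard time at UTC+12:00.
13:45 Doror Isles − 12h = 01:45 UTC.
1 February 2020 is a Saturday, so the first Sunday is February 2 and the second is February 9.
1 September 2020 is a Tuesday, so the first Friday is September 4 and the second is September 11.
At the standard offset (UTC−01:00), 01:45 UTC − 1h = 00:45 Tarosa Territory standard time.
The standard-time date in Tarosa Territory, March 23, 2020, falls between 9 February and 11 September, so daylight saving is in effect and Tarosa Territory is at UTC+00:00.
01:45 UTC + 0h = 01:45 Tarosa Territory.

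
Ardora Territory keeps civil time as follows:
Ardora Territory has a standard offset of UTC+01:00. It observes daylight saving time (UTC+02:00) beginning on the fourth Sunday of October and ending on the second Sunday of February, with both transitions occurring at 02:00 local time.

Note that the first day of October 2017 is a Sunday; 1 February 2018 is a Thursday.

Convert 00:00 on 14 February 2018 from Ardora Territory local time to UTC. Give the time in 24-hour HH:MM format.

23:00

1 October 2017 is a Sunday, so the first Sunday is October 1 and the fourth is October 22.
1 February 2018 is a Thursday, so the first Sunday is February 4 and the second is February 11.
14 February 2018 is outside the daylight-saving period (22 October 2017 – 11 February 2018), so Ardora Territory is on standard time, UTC+01:00.
00:00 local − 1h = 23:00 UTC (rolling into the previous day, 13 February 2018).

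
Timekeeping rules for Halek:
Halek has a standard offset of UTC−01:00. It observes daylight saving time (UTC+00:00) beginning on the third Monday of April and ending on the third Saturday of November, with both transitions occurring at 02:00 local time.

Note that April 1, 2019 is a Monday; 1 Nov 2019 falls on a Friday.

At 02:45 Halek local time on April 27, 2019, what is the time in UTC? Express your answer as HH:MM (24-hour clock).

1 April 2019 is a Monday, so the first Monday is April 1 and the third is April 15.
1 November 2019 is a Friday, so the first Saturday is November 2 and the third is November 16.
April 27, 2019 falls between 15 April and 16 November, so daylight saving is in effect and Halek is at UTC+00:00.
02:45 local − 0h = 02:45 UTC.

02:45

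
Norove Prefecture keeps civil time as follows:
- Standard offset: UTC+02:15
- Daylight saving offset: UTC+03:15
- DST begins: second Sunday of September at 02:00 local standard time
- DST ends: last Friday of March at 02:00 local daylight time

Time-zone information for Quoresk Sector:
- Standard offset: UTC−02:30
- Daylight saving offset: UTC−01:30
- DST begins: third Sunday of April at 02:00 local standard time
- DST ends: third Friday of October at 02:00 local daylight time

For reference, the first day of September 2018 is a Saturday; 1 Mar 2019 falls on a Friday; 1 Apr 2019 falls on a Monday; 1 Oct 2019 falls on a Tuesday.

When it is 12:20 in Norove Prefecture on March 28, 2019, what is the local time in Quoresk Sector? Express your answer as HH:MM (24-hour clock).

1 September 2018 is a Saturday, so the first Sunday is September 2 and the second is September 9.
1 March 2019 is a Friday, so Fridays fall on 1, 8, 15, 22, 29; the last is March 29.
March 28, 2019 lies within the daylight-saving period (9 September 2018 – 29 March 2019), so Norove Prefecture is on daylight time, UTC+03:15.
12:20 Norove Prefecture − 3h15m = 09:05 UTC.
1 April 2019 is a Monday, so the first Sunday is April 7 and the third is April 21.
1 October 2019 is a Tuesday, so the first Friday is October 4 and the third is October 18.
At the standard offset (UTC−02:30), 09:05 UTC − 2h30m = 06:35 Quoresk Sector standard time.
The standard-time date in Quoresk Sector, March 28, 2019, does not fall between 21 April and 18 October, so daylight saving is not in effect and Quoresk Sector is at UTC−02:30.
09:05 UTC − 2h30m = 06:35 Quoresk Sector.

06:35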